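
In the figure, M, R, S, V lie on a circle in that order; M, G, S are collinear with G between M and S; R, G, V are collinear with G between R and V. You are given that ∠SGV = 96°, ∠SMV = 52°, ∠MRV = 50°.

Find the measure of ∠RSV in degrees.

1. ∠MGV = 84°  [linear pair at G on MS]
2. ∠MVR = 44°  [△MGV]
3. ∠RMV = 86°  [△MRV]
4. ∠RSV = 94°  [cyclic MRSV, opposite ∠M+∠S]

∠RSV = 94°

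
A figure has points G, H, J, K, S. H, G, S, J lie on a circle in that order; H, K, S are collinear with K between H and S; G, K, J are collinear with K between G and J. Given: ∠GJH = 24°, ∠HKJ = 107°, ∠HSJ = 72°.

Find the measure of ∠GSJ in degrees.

∠GSJ = 96°

1. ∠GSH = 24°  [same arc HG]
2. ∠GKS = 107°  [vertical angles at K]
3. ∠JKS = 73°  [linear pair at K on HS]
4. ∠GJS = 35°  [△SKJ]
5. ∠JGS = 49°  [△GKS]
6. ∠GSJ = 96°  [△GSJ]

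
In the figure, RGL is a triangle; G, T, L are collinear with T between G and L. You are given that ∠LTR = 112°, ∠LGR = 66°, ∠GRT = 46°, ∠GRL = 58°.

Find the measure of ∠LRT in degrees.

1. ∠GLR = 56°  [△RGL]
2. ∠RLT = 56°  [T on ray LG]
3. ∠LRT = 12°  [△RTL]

∠LRT = 12°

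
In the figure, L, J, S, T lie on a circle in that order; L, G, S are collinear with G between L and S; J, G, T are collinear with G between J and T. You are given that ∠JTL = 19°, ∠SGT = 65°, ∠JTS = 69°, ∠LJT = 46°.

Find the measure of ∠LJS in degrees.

∠LJS = 92°

1. ∠JSL = 19°  [same arc LJ]
2. ∠JLS = 69°  [same arc JS]
3. ∠LJS = 92°  [△LJS]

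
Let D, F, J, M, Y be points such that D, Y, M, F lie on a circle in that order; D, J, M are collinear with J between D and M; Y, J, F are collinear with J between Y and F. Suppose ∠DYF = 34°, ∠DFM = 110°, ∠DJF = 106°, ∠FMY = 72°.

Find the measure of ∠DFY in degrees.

1. ∠DMF = 34°  [same arc DF]
2. ∠FDM = 36°  [△DMF]
3. ∠DFY = 38°  [△DJF]

∠DFY = 38°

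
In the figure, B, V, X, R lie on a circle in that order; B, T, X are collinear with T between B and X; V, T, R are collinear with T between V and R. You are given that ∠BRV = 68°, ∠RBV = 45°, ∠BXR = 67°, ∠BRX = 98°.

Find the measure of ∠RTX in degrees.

1. ∠BXV = 68°  [same arc BV]
2. ∠BVR = 67°  [△BVR]
3. ∠BVX = 82°  [cyclic BVXR, opposite ∠V+∠R]
4. ∠VBX = 30°  [△BVX]
5. ∠BTV = 83°  [△BTV]
6. ∠RTX = 83°  [vertical angles at T]

∠RTX = 83°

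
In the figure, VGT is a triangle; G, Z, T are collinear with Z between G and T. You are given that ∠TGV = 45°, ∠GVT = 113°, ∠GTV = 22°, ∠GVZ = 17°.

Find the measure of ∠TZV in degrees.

∠TZV = 62°

1. ∠VGZ = 45°  [Z on ray GT]
2. ∠GZV = 118°  [△VGZ]
3. ∠TZV = 62°  [linear pair at Z on GT]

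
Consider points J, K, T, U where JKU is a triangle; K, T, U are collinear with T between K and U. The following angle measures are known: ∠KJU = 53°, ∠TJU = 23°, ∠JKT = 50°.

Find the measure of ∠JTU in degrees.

1. ∠JKU = 50°  [T on ray KU]
2. ∠JUK = 77°  [△JKU]
3. ∠JUT = 77°  [T on ray UK]
4. ∠JTU = 80°  [△JTU]

∠JTU = 80°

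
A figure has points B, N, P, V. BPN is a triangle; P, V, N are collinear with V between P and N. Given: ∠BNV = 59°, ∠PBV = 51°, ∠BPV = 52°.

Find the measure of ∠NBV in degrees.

1. ∠BVP = 77°  [△BPV]
2. ∠BVN = 103°  [linear pair at V on PN]
3. ∠NBV = 18°  [△BVN]

∠NBV = 18°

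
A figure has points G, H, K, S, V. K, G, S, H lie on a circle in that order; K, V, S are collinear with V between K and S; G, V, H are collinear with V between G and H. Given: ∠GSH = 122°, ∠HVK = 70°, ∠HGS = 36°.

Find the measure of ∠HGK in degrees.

1. ∠GHS = 22°  [△GSH]
2. ∠GVS = 70°  [vertical angles at V]
3. ∠GKS = 22°  [same arc GS]
4. ∠GVK = 110°  [linear pair at V on KS]
5. ∠HGK = 48°  [△KVG]

∠HGK = 48°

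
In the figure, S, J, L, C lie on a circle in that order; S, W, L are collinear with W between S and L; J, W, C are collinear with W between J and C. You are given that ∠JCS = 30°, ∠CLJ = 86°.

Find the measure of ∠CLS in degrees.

∠CLS = 56°

1. ∠CSJ = 94°  [cyclic SJLC, opposite ∠S+∠L]
2. ∠CJS = 56°  [△SJC]
3. ∠CLS = 56°  [same arc SC]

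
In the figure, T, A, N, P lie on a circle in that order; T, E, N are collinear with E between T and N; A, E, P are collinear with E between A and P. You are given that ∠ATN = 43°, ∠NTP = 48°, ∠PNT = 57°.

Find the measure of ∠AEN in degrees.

∠AEN = 100°

1. ∠PAT = 57°  [same arc TP]
2. ∠AET = 80°  [△TEA]
3. ∠AEN = 100°  [linear pair at E on TN]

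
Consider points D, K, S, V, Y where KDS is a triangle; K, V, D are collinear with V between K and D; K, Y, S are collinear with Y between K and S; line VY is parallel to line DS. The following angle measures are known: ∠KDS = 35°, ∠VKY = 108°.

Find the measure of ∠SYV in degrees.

1. ∠KVY = 35°  [VY∥DS, corresponding at V]
2. ∠KYV = 37°  [△KVY]
3. ∠SYV = 143°  [linear pair at Y on KS]

∠SYV = 143°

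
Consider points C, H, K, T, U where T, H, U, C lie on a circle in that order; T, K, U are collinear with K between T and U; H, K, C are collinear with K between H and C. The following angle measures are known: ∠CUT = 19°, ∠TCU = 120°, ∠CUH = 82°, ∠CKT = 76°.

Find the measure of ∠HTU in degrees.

1. ∠CHT = 19°  [same arc TC]
2. ∠HKU = 76°  [vertical angles at K]
3. ∠HKT = 104°  [linear pair at K on TU]
4. ∠HTU = 57°  [△TKH]

∠HTU = 57°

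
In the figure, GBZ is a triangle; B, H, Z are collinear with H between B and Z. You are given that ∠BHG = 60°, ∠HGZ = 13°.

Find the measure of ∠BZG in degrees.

∠BZG = 47°

1. ∠GHZ = 120°  [linear pair at H on BZ]
2. ∠GZH = 47°  [△GHZ]
3. ∠BZG = 47°  [H on ray ZB]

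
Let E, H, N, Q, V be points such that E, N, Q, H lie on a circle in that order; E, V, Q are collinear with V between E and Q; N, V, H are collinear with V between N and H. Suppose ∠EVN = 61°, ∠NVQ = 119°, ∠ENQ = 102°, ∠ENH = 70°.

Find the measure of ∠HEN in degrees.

1. ∠NEQ = 49°  [△EVN]
2. ∠EQN = 29°  [△ENQ]
3. ∠EHN = 29°  [same arc EN]
4. ∠HEN = 81°  [△ENH]

∠HEN = 81°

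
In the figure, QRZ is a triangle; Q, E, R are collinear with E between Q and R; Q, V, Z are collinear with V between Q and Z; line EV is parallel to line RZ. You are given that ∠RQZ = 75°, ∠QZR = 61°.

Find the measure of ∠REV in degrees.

1. ∠QRZ = 44°  [△QRZ]
2. ∠QEV = 44°  [EV∥RZ, corresponding at E]
3. ∠REV = 136°  [linear pair at E on QR]

∠REV = 136°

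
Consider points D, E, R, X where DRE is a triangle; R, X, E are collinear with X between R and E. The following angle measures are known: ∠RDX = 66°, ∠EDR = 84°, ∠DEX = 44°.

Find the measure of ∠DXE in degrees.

∠DXE = 118°

1. ∠DER = 44°  [X on ray ER]
2. ∠DRE = 52°  [△DRE]
3. ∠DRX = 52°  [X on ray RE]
4. ∠DXR = 62°  [△DRX]
5. ∠DXE = 118°  [linear pair at X on RE]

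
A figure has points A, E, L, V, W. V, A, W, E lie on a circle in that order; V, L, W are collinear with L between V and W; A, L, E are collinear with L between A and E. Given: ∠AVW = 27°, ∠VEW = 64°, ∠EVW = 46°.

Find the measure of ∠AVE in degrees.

∠AVE = 73°

1. ∠AEW = 27°  [same arc AW]
2. ∠EAW = 46°  [same arc WE]
3. ∠AWE = 107°  [△AWE]
4. ∠AVE = 73°  [cyclic VAWE, opposite ∠V+∠W]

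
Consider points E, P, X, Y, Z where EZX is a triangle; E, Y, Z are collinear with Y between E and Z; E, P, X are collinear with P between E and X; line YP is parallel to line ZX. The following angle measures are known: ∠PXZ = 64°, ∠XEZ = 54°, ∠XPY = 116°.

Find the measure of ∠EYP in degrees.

∠EYP = 62°

1. ∠EXZ = 64°  [P on ray XE]
2. ∠EZX = 62°  [△EZX]
3. ∠EYP = 62°  [YP∥ZX, corresponding at Y]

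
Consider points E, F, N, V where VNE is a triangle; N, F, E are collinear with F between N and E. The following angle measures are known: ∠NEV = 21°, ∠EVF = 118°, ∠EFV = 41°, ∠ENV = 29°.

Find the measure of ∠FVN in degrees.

∠FVN = 12°

1. ∠NFV = 139°  [linear pair at F on NE]
2. ∠FNV = 29°  [F on ray NE]
3. ∠FVN = 12°  [△VNF]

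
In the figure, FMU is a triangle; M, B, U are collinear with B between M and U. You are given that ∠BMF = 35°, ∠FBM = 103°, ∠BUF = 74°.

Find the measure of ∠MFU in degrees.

1. ∠FMU = 35°  [B on ray MU]
2. ∠FUM = 74°  [B on ray UM]
3. ∠MFU = 71°  [△FMU]

∠MFU = 71°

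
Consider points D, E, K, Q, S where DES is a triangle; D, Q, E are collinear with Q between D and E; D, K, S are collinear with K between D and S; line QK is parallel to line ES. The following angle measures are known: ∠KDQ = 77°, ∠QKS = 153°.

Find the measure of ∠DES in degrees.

1. ∠DKQ = 27°  [linear pair at K on DS]
2. ∠DQK = 76°  [△DQK]
3. ∠DES = 76°  [QK∥ES, corresponding at Q]

∠DES = 76°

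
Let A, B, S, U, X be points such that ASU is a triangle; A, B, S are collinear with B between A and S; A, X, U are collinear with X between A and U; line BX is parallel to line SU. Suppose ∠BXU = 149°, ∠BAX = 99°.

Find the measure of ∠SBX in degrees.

∠SBX = 130°

1. ∠AXB = 31°  [linear pair at X on AU]
2. ∠ABX = 50°  [△ABX]
3. ∠SBX = 130°  [linear pair at B on AS]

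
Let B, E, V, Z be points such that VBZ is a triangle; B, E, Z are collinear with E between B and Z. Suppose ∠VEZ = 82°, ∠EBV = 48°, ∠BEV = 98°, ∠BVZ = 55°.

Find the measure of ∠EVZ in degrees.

1. ∠VBZ = 48°  [E on ray BZ]
2. ∠BZV = 77°  [△VBZ]
3. ∠EZV = 77°  [E on ray ZB]
4. ∠EVZ = 21°  [△VEZ]

∠EVZ = 21°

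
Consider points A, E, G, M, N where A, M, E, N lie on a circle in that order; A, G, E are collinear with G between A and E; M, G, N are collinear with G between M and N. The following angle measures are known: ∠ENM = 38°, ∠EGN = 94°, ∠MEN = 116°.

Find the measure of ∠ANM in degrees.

∠ANM = 68°

1. ∠EMN = 26°  [△MEN]
2. ∠AGN = 86°  [linear pair at G on AE]
3. ∠EAN = 26°  [same arc EN]
4. ∠ANM = 68°  [△AGN]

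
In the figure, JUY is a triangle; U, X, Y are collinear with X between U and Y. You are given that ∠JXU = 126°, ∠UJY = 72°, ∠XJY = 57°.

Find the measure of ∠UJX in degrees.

∠UJX = 15°

1. ∠JXY = 54°  [linear pair at X on UY]
2. ∠JYX = 69°  [△JXY]
3. ∠JYU = 69°  [X on ray YU]
4. ∠JUY = 39°  [△JUY]
5. ∠JUX = 39°  [X on ray UY]
6. ∠UJX = 15°  [△JUX]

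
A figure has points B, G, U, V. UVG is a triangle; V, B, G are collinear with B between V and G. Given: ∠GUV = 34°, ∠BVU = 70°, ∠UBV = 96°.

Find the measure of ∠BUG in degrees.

1. ∠GVU = 70°  [B on ray VG]
2. ∠GBU = 84°  [linear pair at B on VG]
3. ∠UGV = 76°  [△UVG]
4. ∠BGU = 76°  [B on ray GV]
5. ∠BUG = 20°  [△UBG]

∠BUG = 20°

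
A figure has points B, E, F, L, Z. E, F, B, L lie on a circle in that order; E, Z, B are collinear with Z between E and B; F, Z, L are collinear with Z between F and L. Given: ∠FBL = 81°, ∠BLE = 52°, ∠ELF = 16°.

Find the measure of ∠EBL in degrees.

∠EBL = 65°

1. ∠FEL = 99°  [cyclic EFBL, opposite ∠E+∠B]
2. ∠EFL = 65°  [△EFL]
3. ∠EBL = 65°  [same arc EL]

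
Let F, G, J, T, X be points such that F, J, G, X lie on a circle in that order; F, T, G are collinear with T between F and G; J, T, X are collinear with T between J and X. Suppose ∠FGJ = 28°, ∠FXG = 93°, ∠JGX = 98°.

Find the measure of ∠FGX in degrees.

∠FGX = 70°

1. ∠FXJ = 28°  [same arc FJ]
2. ∠JFX = 82°  [cyclic FJGX, opposite ∠F+∠G]
3. ∠FJX = 70°  [△FJX]
4. ∠FGX = 70°  [same arc FX]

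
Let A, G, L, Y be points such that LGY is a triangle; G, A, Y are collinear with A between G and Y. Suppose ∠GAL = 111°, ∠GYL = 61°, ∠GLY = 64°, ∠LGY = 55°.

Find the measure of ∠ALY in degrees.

1. ∠LAY = 69°  [linear pair at A on GY]
2. ∠AYL = 61°  [A on ray YG]
3. ∠ALY = 50°  [△LAY]

∠ALY = 50°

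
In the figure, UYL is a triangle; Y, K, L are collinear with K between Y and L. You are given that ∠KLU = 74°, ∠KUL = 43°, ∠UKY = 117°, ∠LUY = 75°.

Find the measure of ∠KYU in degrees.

1. ∠ULY = 74°  [K on ray LY]
2. ∠LYU = 31°  [△UYL]
3. ∠KYU = 31°  [K on ray YL]

∠KYU = 31°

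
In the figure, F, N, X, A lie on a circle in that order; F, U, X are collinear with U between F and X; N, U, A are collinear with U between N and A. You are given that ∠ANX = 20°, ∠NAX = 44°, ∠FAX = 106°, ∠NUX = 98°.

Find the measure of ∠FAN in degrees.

∠FAN = 62°

1. ∠AFX = 20°  [same arc XA]
2. ∠AUF = 98°  [vertical angles at U]
3. ∠FAN = 62°  [△FUA]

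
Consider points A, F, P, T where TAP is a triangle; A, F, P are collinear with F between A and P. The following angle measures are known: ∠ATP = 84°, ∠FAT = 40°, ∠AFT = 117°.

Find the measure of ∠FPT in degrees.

∠FPT = 56°

1. ∠PAT = 40°  [F on ray AP]
2. ∠APT = 56°  [△TAP]
3. ∠FPT = 56°  [F on ray PA]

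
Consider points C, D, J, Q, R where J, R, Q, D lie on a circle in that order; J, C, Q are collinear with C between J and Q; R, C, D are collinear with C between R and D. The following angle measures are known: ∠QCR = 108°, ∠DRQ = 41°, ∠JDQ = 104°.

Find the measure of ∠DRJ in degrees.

∠DRJ = 35°

1. ∠DJQ = 41°  [same arc QD]
2. ∠DQJ = 35°  [△JQD]
3. ∠DRJ = 35°  [same arc JD]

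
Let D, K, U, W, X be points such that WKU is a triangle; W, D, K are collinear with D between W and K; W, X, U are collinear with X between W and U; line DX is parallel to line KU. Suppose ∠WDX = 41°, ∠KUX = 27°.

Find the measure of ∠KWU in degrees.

∠KWU = 112°

1. ∠UKW = 41°  [DX∥KU, corresponding at D]
2. ∠KUW = 27°  [X on ray UW]
3. ∠KWU = 112°  [△WKU]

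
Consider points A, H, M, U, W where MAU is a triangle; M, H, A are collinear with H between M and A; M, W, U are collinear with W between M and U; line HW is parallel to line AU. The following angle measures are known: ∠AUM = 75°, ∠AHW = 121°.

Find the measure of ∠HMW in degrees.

1. ∠HWM = 75°  [HW∥AU, corresponding at W]
2. ∠MHW = 59°  [linear pair at H on MA]
3. ∠HMW = 46°  [△MHW]

∠HMW = 46°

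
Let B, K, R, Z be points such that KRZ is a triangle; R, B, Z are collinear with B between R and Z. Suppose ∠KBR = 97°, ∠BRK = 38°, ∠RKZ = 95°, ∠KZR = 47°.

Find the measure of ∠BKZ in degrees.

1. ∠KBZ = 83°  [linear pair at B on RZ]
2. ∠BZK = 47°  [B on ray ZR]
3. ∠BKZ = 50°  [△KBZ]

∠BKZ = 50°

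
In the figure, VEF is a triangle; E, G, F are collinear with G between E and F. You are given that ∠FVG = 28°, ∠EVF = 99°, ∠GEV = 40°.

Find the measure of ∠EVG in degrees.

1. ∠FEV = 40°  [G on ray EF]
2. ∠EFV = 41°  [△VEF]
3. ∠GFV = 41°  [G on ray FE]
4. ∠FGV = 111°  [△VGF]
5. ∠EGV = 69°  [linear pair at G on EF]
6. ∠EVG = 71°  [△VEG]

∠EVG = 71°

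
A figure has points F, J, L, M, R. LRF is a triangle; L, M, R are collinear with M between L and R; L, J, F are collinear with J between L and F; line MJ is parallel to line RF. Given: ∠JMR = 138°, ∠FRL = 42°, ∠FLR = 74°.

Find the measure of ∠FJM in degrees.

1. ∠JML = 42°  [linear pair at M on LR]
2. ∠JLM = 74°  [M on LR, J on LF]
3. ∠LJM = 64°  [△LMJ]
4. ∠FJM = 116°  [linear pair at J on LF]

∠FJM = 116°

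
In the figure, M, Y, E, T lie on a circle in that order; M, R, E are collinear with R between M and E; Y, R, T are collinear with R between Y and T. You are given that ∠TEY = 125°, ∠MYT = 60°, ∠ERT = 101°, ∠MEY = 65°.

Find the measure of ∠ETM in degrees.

1. ∠TMY = 55°  [cyclic MYET, opposite ∠M+∠E]
2. ∠MET = 60°  [same arc MT]
3. ∠MTY = 65°  [△MYT]
4. ∠MRT = 79°  [linear pair at R on ME]
5. ∠EMT = 36°  [△MRT]
6. ∠ETM = 84°  [△MET]

∠ETM = 84°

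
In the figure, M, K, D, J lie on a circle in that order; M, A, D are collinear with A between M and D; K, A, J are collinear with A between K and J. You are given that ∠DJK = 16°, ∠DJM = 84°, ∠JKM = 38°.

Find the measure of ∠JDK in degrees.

1. ∠DMK = 16°  [same arc KD]
2. ∠DKM = 96°  [cyclic MKDJ, opposite ∠K+∠J]
3. ∠KAM = 126°  [△MAK]
4. ∠KDM = 68°  [△MKD]
5. ∠DAK = 54°  [linear pair at A on MD]
6. ∠DKJ = 58°  [△KAD]
7. ∠JDK = 106°  [△KDJ]

∠JDK = 106°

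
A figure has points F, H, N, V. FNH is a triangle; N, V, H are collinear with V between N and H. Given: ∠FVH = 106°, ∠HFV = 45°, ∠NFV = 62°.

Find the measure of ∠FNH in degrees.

1. ∠FVN = 74°  [linear pair at V on NH]
2. ∠FNV = 44°  [△FNV]
3. ∠FNH = 44°  [V on ray NH]

∠FNH = 44°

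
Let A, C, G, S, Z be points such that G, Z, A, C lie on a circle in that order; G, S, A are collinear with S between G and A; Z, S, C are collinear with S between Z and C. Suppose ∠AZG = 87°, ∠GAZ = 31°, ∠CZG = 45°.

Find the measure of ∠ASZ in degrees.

∠ASZ = 107°

1. ∠AGZ = 62°  [△GZA]
2. ∠GSZ = 73°  [△GSZ]
3. ∠ASZ = 107°  [linear pair at S on GA]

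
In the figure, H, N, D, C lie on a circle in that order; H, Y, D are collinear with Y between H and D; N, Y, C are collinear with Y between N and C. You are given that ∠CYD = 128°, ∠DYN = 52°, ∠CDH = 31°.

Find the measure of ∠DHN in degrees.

1. ∠HYN = 128°  [vertical angles at Y]
2. ∠CNH = 31°  [same arc HC]
3. ∠DHN = 21°  [△HYN]

∠DHN = 21°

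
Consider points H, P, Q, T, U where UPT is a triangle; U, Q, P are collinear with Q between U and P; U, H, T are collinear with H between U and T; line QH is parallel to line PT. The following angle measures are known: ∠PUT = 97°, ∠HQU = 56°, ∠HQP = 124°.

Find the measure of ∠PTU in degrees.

1. ∠HUQ = 97°  [Q on UP, H on UT]
2. ∠QHU = 27°  [△UQH]
3. ∠PTU = 27°  [QH∥PT, corresponding at H]

∠PTU = 27°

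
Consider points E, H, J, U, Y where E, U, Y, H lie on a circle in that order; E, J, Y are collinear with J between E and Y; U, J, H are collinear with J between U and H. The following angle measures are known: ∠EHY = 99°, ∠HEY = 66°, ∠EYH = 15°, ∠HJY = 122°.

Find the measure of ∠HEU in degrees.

∠HEU = 109°

1. ∠HUY = 66°  [same arc YH]
2. ∠UHY = 43°  [△YJH]
3. ∠HYU = 71°  [△UYH]
4. ∠HEU = 109°  [cyclic EUYH, opposite ∠E+∠Y]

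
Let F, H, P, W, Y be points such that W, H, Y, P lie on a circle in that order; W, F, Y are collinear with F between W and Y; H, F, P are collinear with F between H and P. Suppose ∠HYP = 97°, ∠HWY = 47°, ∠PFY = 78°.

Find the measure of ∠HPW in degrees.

∠HPW = 42°

1. ∠HWP = 83°  [cyclic WHYP, opposite ∠W+∠Y]
2. ∠HFW = 78°  [vertical angles at F]
3. ∠PHW = 55°  [△WFH]
4. ∠HPW = 42°  [△WHP]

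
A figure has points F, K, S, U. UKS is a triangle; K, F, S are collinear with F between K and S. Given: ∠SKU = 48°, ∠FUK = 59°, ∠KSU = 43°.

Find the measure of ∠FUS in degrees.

1. ∠FKU = 48°  [F on ray KS]
2. ∠KFU = 73°  [△UKF]
3. ∠FSU = 43°  [F on ray SK]
4. ∠SFU = 107°  [linear pair at F on KS]
5. ∠FUS = 30°  [△UFS]

∠FUS = 30°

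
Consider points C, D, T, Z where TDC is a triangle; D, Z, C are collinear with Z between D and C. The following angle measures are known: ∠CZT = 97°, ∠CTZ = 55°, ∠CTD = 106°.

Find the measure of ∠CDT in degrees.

1. ∠TCZ = 28°  [△TZC]
2. ∠DCT = 28°  [Z on ray CD]
3. ∠CDT = 46°  [△TDC]

∠CDT = 46°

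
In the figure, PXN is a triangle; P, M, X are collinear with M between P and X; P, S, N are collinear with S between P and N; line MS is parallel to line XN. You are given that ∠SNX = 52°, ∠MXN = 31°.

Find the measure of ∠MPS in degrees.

1. ∠PNX = 52°  [S on ray NP]
2. ∠NXP = 31°  [M on ray XP]
3. ∠NPX = 97°  [△PXN]
4. ∠MPS = 97°  [M on PX, S on PN]

∠MPS = 97°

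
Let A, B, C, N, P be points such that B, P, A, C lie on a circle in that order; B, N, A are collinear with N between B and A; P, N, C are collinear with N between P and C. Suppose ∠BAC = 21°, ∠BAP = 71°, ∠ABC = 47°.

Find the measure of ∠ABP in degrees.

∠ABP = 41°

1. ∠ACB = 112°  [△BAC]
2. ∠APB = 68°  [cyclic BPAC, opposite ∠P+∠C]
3. ∠ABP = 41°  [△BPA]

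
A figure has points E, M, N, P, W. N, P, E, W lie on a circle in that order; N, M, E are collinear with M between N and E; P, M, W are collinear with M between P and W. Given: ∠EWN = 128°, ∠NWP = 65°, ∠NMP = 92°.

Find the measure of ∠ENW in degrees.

1. ∠NEP = 65°  [same arc NP]
2. ∠EMP = 88°  [linear pair at M on NE]
3. ∠EPW = 27°  [△PME]
4. ∠ENW = 27°  [same arc EW]

∠ENW = 27°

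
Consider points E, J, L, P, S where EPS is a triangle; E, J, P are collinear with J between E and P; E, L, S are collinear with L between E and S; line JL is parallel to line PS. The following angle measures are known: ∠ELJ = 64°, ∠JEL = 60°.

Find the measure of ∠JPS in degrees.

∠JPS = 56°

1. ∠EJL = 56°  [△EJL]
2. ∠LJP = 124°  [linear pair at J on EP]
3. ∠JPS = 56°  [JL∥PS, co-interior at P–J]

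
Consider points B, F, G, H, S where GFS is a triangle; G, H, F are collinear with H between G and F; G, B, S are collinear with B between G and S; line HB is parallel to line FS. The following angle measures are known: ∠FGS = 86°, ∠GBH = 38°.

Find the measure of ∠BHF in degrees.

∠BHF = 124°

1. ∠BGH = 86°  [H on GF, B on GS]
2. ∠BHG = 56°  [△GHB]
3. ∠BHF = 124°  [linear pair at H on GF]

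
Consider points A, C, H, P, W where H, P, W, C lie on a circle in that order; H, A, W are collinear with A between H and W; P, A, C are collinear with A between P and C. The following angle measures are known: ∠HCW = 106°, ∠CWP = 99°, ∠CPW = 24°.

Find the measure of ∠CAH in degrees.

1. ∠PCW = 57°  [△PWC]
2. ∠CHW = 24°  [same arc WC]
3. ∠CWH = 50°  [△HWC]
4. ∠CAW = 73°  [△WAC]
5. ∠CAH = 107°  [linear pair at A on HW]

∠CAH = 107°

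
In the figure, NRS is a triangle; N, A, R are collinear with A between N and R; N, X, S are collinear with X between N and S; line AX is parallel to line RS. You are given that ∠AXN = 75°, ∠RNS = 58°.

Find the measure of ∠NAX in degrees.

1. ∠NSR = 75°  [AX∥RS, corresponding at X]
2. ∠NRS = 47°  [△NRS]
3. ∠NAX = 47°  [AX∥RS, corresponding at A]

∠NAX = 47°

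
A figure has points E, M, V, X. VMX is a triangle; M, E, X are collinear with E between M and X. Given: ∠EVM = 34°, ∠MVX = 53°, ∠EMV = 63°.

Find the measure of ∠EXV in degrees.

∠EXV = 64°

1. ∠VMX = 63°  [E on ray MX]
2. ∠MXV = 64°  [△VMX]
3. ∠EXV = 64°  [E on ray XM]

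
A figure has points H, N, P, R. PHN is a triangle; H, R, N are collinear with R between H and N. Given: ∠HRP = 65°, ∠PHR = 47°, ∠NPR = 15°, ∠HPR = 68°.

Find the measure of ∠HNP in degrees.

∠HNP = 50°

1. ∠NRP = 115°  [linear pair at R on HN]
2. ∠PNR = 50°  [△PRN]
3. ∠HNP = 50°  [R on ray NH]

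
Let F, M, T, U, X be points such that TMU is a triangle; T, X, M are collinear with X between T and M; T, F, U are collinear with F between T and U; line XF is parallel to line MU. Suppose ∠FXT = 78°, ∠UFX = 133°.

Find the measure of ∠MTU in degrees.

1. ∠TFX = 47°  [linear pair at F on TU]
2. ∠FTX = 55°  [△TXF]
3. ∠MTU = 55°  [X on TM, F on TU]

∠MTU = 55°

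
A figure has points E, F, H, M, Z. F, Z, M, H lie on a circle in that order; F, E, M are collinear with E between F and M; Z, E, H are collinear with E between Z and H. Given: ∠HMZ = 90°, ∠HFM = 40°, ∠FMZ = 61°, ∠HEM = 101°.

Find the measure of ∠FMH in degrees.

1. ∠HFZ = 90°  [cyclic FZMH, opposite ∠F+∠M]
2. ∠FHZ = 61°  [same arc FZ]
3. ∠FZH = 29°  [△FZH]
4. ∠FMH = 29°  [same arc FH]

∠FMH = 29°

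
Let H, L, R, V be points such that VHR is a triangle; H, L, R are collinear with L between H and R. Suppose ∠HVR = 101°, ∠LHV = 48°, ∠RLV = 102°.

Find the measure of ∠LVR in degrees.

∠LVR = 47°

1. ∠RHV = 48°  [L on ray HR]
2. ∠HRV = 31°  [△VHR]
3. ∠LRV = 31°  [L on ray RH]
4. ∠LVR = 47°  [△VLR]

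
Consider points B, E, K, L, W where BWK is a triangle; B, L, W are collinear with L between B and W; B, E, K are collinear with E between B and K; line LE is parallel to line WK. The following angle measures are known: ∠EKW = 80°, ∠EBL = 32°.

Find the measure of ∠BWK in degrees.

1. ∠BKW = 80°  [E on ray KB]
2. ∠KBW = 32°  [L on BW, E on BK]
3. ∠BWK = 68°  [△BWK]

∠BWK = 68°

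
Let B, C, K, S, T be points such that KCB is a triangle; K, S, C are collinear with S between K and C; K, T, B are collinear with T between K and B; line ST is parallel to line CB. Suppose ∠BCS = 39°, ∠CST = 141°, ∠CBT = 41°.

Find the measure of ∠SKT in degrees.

1. ∠BCK = 39°  [S on ray CK]
2. ∠CBK = 41°  [T on ray BK]
3. ∠BKC = 100°  [△KCB]
4. ∠SKT = 100°  [S on KC, T on KB]

∠SKT = 100°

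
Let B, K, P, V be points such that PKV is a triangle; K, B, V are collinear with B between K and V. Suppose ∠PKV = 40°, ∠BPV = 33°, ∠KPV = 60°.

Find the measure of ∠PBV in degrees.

1. ∠KVP = 80°  [△PKV]
2. ∠BVP = 80°  [B on ray VK]
3. ∠PBV = 67°  [△PBV]

∠PBV = 67°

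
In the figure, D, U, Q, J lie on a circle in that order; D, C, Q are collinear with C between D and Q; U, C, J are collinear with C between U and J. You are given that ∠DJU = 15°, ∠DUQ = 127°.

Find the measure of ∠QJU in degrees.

∠QJU = 38°

1. ∠DQU = 15°  [same arc DU]
2. ∠QDU = 38°  [△DUQ]
3. ∠QJU = 38°  [same arc UQ]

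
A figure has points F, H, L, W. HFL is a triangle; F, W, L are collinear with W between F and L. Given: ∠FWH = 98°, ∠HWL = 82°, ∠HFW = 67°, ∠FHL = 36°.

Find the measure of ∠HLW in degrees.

1. ∠HFL = 67°  [W on ray FL]
2. ∠FLH = 77°  [△HFL]
3. ∠HLW = 77°  [W on ray LF]

∠HLW = 77°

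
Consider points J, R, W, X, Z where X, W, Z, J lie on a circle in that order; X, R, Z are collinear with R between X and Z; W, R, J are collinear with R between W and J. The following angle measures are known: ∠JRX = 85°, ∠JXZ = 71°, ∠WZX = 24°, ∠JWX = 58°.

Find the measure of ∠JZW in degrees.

∠JZW = 82°

1. ∠JRZ = 95°  [linear pair at R on XZ]
2. ∠JWZ = 71°  [same arc ZJ]
3. ∠JZX = 58°  [same arc XJ]
4. ∠WJZ = 27°  [△ZRJ]
5. ∠JZW = 82°  [△WZJ]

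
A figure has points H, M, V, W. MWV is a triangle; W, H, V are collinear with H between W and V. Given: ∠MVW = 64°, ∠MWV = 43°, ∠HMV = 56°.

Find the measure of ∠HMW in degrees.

1. ∠HVM = 64°  [H on ray VW]
2. ∠HWM = 43°  [H on ray WV]
3. ∠MHV = 60°  [△MHV]
4. ∠MHW = 120°  [linear pair at H on WV]
5. ∠HMW = 17°  [△MWH]

∠HMW = 17°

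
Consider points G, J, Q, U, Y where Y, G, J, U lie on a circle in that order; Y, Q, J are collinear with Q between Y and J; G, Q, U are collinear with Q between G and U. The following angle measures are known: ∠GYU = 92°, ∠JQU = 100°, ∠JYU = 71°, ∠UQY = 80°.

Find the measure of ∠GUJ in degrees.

∠GUJ = 21°

1. ∠GJU = 88°  [cyclic YGJU, opposite ∠Y+∠J]
2. ∠JGU = 71°  [same arc JU]
3. ∠GUJ = 21°  [△GJU]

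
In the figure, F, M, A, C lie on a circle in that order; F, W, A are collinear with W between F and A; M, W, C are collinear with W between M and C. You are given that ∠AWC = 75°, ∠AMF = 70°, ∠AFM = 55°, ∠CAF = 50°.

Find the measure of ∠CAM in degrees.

∠CAM = 105°

1. ∠FWM = 75°  [vertical angles at W]
2. ∠ACM = 55°  [△AWC]
3. ∠FAM = 55°  [△FMA]
4. ∠AWM = 105°  [linear pair at W on FA]
5. ∠AMC = 20°  [△MWA]
6. ∠CAM = 105°  [△MAC]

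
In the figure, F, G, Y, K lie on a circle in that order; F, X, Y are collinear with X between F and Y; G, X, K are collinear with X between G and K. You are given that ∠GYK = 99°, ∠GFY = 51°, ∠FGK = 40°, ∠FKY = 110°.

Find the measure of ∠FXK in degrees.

1. ∠GFK = 81°  [cyclic FGYK, opposite ∠F+∠Y]
2. ∠FYK = 40°  [same arc FK]
3. ∠FKG = 59°  [△FGK]
4. ∠KFY = 30°  [△FYK]
5. ∠FXK = 91°  [△FXK]

∠FXK = 91°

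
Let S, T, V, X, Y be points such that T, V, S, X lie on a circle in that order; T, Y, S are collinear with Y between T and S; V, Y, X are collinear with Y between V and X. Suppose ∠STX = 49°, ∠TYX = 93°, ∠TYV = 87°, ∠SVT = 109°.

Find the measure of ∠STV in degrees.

1. ∠SVX = 49°  [same arc SX]
2. ∠SYV = 93°  [vertical angles at Y]
3. ∠TSV = 38°  [△VYS]
4. ∠STV = 33°  [△TVS]

∠STV = 33°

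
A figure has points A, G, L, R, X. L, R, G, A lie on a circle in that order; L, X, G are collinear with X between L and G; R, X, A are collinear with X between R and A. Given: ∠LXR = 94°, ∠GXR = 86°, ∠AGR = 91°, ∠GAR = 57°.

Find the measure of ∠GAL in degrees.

1. ∠AXG = 94°  [vertical angles at X]
2. ∠ARG = 32°  [△RGA]
3. ∠AGL = 29°  [△GXA]
4. ∠ALG = 32°  [same arc GA]
5. ∠GAL = 119°  [△LGA]

∠GAL = 119°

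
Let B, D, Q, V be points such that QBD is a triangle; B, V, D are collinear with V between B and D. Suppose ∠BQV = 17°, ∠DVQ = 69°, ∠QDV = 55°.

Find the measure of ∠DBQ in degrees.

1. ∠BVQ = 111°  [linear pair at V on BD]
2. ∠QBV = 52°  [△QBV]
3. ∠DBQ = 52°  [V on ray BD]

∠DBQ = 52°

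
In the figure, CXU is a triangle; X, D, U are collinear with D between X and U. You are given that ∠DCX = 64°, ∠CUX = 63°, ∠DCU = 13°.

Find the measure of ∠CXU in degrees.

1. ∠CUD = 63°  [D on ray UX]
2. ∠CDU = 104°  [△CDU]
3. ∠CDX = 76°  [linear pair at D on XU]
4. ∠CXD = 40°  [△CXD]
5. ∠CXU = 40°  [D on ray XU]

∠CXU = 40°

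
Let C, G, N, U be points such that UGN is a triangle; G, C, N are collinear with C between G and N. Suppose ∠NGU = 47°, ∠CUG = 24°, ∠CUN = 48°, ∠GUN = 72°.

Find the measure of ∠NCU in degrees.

∠NCU = 71°

1. ∠CGU = 47°  [C on ray GN]
2. ∠GCU = 109°  [△UGC]
3. ∠NCU = 71°  [linear pair at C on GN]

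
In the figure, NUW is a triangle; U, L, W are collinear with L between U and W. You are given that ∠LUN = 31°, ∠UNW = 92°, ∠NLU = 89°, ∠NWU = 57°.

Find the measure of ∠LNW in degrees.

1. ∠NLW = 91°  [linear pair at L on UW]
2. ∠LWN = 57°  [L on ray WU]
3. ∠LNW = 32°  [△NLW]

∠LNW = 32°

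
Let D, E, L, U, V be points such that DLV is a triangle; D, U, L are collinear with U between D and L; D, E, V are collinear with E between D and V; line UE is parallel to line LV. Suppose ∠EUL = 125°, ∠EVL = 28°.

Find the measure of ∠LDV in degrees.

∠LDV = 97°

1. ∠DUE = 55°  [linear pair at U on DL]
2. ∠DVL = 28°  [E on ray VD]
3. ∠DLV = 55°  [UE∥LV, corresponding at U]
4. ∠LDV = 97°  [△DLV]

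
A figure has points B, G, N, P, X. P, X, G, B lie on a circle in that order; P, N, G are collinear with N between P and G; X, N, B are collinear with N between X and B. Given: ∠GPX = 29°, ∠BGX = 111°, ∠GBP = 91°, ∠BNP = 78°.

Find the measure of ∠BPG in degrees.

1. ∠GBX = 29°  [same arc XG]
2. ∠BXG = 40°  [△XGB]
3. ∠BPG = 40°  [same arc GB]

∠BPG = 40°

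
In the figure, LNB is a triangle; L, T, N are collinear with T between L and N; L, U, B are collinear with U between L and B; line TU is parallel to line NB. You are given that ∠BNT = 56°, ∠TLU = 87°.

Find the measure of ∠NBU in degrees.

∠NBU = 37°

1. ∠BNL = 56°  [T on ray NL]
2. ∠BLN = 87°  [T on LN, U on LB]
3. ∠LBN = 37°  [△LNB]
4. ∠NBU = 37°  [U on ray BL]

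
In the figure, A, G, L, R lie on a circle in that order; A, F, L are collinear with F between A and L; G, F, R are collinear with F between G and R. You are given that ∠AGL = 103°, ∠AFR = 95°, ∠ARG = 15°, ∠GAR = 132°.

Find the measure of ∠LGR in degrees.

1. ∠GFL = 95°  [vertical angles at F]
2. ∠ALG = 15°  [same arc AG]
3. ∠LGR = 70°  [△GFL]

∠LGR = 70°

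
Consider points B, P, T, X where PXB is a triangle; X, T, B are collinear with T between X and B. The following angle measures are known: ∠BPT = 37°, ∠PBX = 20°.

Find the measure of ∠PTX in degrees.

1. ∠PBT = 20°  [T on ray BX]
2. ∠BTP = 123°  [△PTB]
3. ∠PTX = 57°  [linear pair at T on XB]

∠PTX = 57°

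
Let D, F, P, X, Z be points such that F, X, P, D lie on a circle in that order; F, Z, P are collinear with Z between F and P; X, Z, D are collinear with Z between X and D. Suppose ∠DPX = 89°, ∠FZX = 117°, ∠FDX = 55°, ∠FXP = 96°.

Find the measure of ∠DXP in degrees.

∠DXP = 62°

1. ∠PZX = 63°  [linear pair at Z on FP]
2. ∠FPX = 55°  [same arc FX]
3. ∠DXP = 62°  [△XZP]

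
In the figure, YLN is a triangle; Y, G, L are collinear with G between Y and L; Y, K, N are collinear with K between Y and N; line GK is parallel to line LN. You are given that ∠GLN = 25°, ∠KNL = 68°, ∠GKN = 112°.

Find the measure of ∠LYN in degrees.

1. ∠NLY = 25°  [G on ray LY]
2. ∠LNY = 68°  [K on ray NY]
3. ∠LYN = 87°  [△YLN]

∠LYN = 87°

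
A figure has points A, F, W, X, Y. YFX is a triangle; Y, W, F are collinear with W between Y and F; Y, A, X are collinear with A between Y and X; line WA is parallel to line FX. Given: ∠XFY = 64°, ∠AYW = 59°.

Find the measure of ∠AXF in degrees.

1. ∠AWY = 64°  [WA∥FX, corresponding at W]
2. ∠WAY = 57°  [△YWA]
3. ∠WAX = 123°  [linear pair at A on YX]
4. ∠AXF = 57°  [WA∥FX, co-interior at X–A]

∠AXF = 57°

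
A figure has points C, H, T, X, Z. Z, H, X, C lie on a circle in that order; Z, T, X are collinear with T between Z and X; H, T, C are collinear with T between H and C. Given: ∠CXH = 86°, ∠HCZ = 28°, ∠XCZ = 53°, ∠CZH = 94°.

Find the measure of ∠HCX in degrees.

∠HCX = 25°

1. ∠HXZ = 28°  [same arc ZH]
2. ∠XHZ = 127°  [cyclic ZHXC, opposite ∠H+∠C]
3. ∠HZX = 25°  [△ZHX]
4. ∠HCX = 25°  [same arc HX]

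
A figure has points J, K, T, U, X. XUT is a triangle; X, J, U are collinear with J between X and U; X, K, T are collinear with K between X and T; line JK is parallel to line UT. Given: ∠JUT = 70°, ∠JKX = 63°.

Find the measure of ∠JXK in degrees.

∠JXK = 47°

1. ∠TUX = 70°  [J on ray UX]
2. ∠UTX = 63°  [JK∥UT, corresponding at K]
3. ∠TXU = 47°  [△XUT]
4. ∠JXK = 47°  [J on XU, K on XT]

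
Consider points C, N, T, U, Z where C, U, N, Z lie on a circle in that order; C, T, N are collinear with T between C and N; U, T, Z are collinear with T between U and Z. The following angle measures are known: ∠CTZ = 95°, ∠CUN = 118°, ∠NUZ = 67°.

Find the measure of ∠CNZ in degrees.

1. ∠CZN = 62°  [cyclic CUNZ, opposite ∠U+∠Z]
2. ∠NCZ = 67°  [same arc NZ]
3. ∠CNZ = 51°  [△CNZ]

∠CNZ = 51°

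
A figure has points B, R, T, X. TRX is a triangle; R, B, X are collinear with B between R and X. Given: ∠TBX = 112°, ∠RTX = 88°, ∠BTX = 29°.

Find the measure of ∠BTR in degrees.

∠BTR = 59°

1. ∠BXT = 39°  [△TBX]
2. ∠RBT = 68°  [linear pair at B on RX]
3. ∠RXT = 39°  [B on ray XR]
4. ∠TRX = 53°  [△TRX]
5. ∠BRT = 53°  [B on ray RX]
6. ∠BTR = 59°  [△TRB]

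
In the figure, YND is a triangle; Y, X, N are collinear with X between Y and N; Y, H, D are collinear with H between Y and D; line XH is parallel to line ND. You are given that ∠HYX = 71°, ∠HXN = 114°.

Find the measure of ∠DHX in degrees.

∠DHX = 137°

1. ∠HXY = 66°  [linear pair at X on YN]
2. ∠XHY = 43°  [△YXH]
3. ∠DHX = 137°  [linear pair at H on YD]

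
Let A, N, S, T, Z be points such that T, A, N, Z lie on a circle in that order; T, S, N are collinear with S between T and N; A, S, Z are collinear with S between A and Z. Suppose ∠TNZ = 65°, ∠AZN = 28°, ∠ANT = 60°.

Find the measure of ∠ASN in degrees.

∠ASN = 93°

1. ∠TAZ = 65°  [same arc TZ]
2. ∠ATN = 28°  [same arc AN]
3. ∠AST = 87°  [△TSA]
4. ∠ASN = 93°  [linear pair at S on TN]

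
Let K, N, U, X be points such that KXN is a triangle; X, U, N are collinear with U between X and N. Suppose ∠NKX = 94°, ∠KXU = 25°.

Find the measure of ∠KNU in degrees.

∠KNU = 61°

1. ∠KXN = 25°  [U on ray XN]
2. ∠KNX = 61°  [△KXN]
3. ∠KNU = 61°  [U on ray NX]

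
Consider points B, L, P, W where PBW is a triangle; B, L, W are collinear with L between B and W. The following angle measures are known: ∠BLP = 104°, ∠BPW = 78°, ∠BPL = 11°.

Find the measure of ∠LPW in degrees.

∠LPW = 67°

1. ∠LBP = 65°  [△PBL]
2. ∠PLW = 76°  [linear pair at L on BW]
3. ∠PBW = 65°  [L on ray BW]
4. ∠BWP = 37°  [△PBW]
5. ∠LWP = 37°  [L on ray WB]
6. ∠LPW = 67°  [△PLW]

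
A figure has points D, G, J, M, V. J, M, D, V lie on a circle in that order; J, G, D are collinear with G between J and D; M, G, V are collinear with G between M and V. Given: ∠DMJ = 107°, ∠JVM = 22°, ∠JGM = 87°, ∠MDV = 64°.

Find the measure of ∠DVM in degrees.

1. ∠JDM = 22°  [same arc JM]
2. ∠DJM = 51°  [△JMD]
3. ∠DVM = 51°  [same arc MD]

∠DVM = 51°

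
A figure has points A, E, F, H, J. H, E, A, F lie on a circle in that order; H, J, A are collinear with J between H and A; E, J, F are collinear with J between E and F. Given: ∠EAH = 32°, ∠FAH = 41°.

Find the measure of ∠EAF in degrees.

∠EAF = 73°

1. ∠EFH = 32°  [same arc HE]
2. ∠FEH = 41°  [same arc HF]
3. ∠EHF = 107°  [△HEF]
4. ∠EAF = 73°  [cyclic HEAF, opposite ∠H+∠A]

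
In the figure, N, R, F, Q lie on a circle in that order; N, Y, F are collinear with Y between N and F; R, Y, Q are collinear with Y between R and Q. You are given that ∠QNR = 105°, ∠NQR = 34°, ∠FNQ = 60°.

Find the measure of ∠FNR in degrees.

1. ∠QFR = 75°  [cyclic NRFQ, opposite ∠N+∠F]
2. ∠FRQ = 60°  [same arc FQ]
3. ∠FQR = 45°  [△RFQ]
4. ∠FNR = 45°  [same arc RF]

∠FNR = 45°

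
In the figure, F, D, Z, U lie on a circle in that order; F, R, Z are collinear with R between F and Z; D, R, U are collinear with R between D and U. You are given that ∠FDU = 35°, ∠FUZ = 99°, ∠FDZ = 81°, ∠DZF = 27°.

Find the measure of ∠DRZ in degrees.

∠DRZ = 107°

1. ∠FZU = 35°  [same arc FU]
2. ∠UFZ = 46°  [△FZU]
3. ∠UDZ = 46°  [same arc ZU]
4. ∠DRZ = 107°  [△DRZ]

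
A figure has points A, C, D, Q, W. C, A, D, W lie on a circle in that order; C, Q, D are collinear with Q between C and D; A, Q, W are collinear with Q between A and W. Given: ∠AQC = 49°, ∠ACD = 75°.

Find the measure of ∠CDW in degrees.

1. ∠DQW = 49°  [vertical angles at Q]
2. ∠AWD = 75°  [same arc AD]
3. ∠CDW = 56°  [△DQW]

∠CDW = 56°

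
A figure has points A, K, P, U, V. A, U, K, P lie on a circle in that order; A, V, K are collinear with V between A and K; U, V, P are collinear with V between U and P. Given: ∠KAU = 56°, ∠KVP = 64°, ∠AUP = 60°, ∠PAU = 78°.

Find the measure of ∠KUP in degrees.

1. ∠KPU = 56°  [same arc UK]
2. ∠PKU = 102°  [cyclic AUKP, opposite ∠A+∠K]
3. ∠KUP = 22°  [△UKP]

∠KUP = 22°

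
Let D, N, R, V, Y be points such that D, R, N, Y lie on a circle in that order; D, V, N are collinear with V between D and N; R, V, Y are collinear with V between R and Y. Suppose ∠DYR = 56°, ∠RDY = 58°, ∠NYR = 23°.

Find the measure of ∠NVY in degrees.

∠NVY = 91°

1. ∠DRY = 66°  [△DRY]
2. ∠DNY = 66°  [same arc DY]
3. ∠NVY = 91°  [△NVY]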